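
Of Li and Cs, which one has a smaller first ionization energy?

Cs

Li is in period 2, group 1; Cs is in period 6, group 1.
First ionization energy rises across a period (greater Z_eff holds electrons more tightly) and falls down a group (valence electrons are farther from the nucleus).
All are in group 1, so first ionization energy increases up the group.
So Cs has the smaller first ionization energy (Cs < Li).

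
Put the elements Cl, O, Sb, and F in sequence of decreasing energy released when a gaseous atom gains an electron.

Cl > F > O > Sb

EA tends to increase across a period and decrease down a group, though the pattern is less regular than for IE or radius.
These span different periods and groups, so the two trends combine.
O > Sb: both effects reinforce here, so O is clearly the higher of the two.
F > O: F lies to the right of O in period 2, so the across-period effect alone puts F higher.
Cl > F: this pair runs against the simple trend — see the exception note.
Note the exception: Cl has a higher electron affinity than F, contrary to the simple trend — F's small 2p subshell makes the incoming electron feel strong e⁻–e⁻ repulsion, so Cl actually releases more energy on gaining an electron.
Approximate values (kJ/mol): O 141, F 328, Cl 349, Sb 103.
So from highest to lowest: Cl > F > O > Sb.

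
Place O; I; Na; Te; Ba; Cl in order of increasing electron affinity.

Ba < Na < O < Te < I < Cl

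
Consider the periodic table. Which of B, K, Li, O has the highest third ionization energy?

The third ionization energy removes an electron from the +2 ion. For each element: B²⁺ still has 1 valence electron; K²⁺ is already 1 electron into the core; Li²⁺ is already 1 electron into the core; O²⁺ still has 4 valence electrons.
Usually core removal costs more than valence removal, but here the competition is close: a tightly held n=2 valence electron can cost more to remove than an n=3 core electron, so the actual values have to decide it.
Valence configurations: B²⁺ [He]2s¹, O²⁺ [He]2s²2p².
Approximate IE_3 values (kJ/mol): B 3660, K 4420, Li 11815, O 5300.
Hence IE_3: B < K < O < Li.

Li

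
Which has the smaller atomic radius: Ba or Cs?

Cs is in period 6, group 1; Ba is in period 6, group 2.
Across a period the added protons contract the valence shell; down a group each new principal shell makes the atom larger.
All lie in period 6, so atomic radius increases right to left.
So Ba has the smaller atomic radius (Ba < Cs).

Ba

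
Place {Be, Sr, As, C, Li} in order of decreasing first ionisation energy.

C, As, Be, Sr, Li

IE₁ increases left→right with effective nuclear charge and decreases top→bottom as the valence shell moves farther out.
Neither a single period nor a single group — weigh both effects.
Sr > Li: period and group pull opposite ways; the across-period shift dominates (550 vs 520 kJ/mol).
Be > Sr: they share group 2; the group trend gives Be the larger value.
As > Be: the two effects oppose for this pair; the across-period effect wins (947 vs 900 kJ/mol).
C > As: the two effects oppose for this pair; the down-group effect wins (1086 vs 947 kJ/mol).
For reference (kJ/mol): Li 520, Be 900, C 1086, As 947, Sr 550.
So from highest to lowest: C > As > Be > Sr > Li.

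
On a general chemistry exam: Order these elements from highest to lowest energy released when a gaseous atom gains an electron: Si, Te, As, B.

Te > Si > As > B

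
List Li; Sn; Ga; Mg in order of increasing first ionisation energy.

Li < Ga < Sn < Mg

Li is in period 2, group 1; Mg is in period 3, group 2; Ga is in period 4, group 13; Sn is in period 5, group 14.
First ionization energy rises across a period (greater Z_eff holds electrons more tightly) and falls down a group (valence electrons are farther from the nucleus).
A diagonal step moves right (one effect) and down (the opposite effect) at once.
Ga > Li: period and group pull opposite ways; the across-period shift dominates (579 vs 520 kJ/mol).
Sn > Ga: the two effects oppose for this pair; the across-period effect wins (709 vs 579 kJ/mol).
Mg > Sn: period and group pull opposite ways; the down-group shift dominates (738 vs 709 kJ/mol).
Tabulated first ionization energy (kJ/mol): Li 520, Mg 738, Ga 579, Sn 709.
So from lowest to highest: Li < Ga < Sn < Mg.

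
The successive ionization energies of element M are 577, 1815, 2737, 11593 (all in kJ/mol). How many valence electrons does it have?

Look for the largest jump between consecutive ionization energies: IE4/IE3 ≈ 4.2, far larger than any earlier ratio.
That jump marks the point where a core electron is being removed. So the atom has 3 valence electrons.

3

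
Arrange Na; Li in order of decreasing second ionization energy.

Li > Na

After 1 electron has been removed, what remains? Na⁺ is the bare [Ne] core; Li⁺ is the bare [He] core.
All of these are removing an electron from a noble-gas core or deeper; the smaller core (lower principal quantum number) is held far more tightly, and within a period the higher nuclear charge binds the same core more tightly.
Approximate IE_2 values (kJ/mol): Na 4562, Li 7298.
Overall IE_2 order: Na < Li.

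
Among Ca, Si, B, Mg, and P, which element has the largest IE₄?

B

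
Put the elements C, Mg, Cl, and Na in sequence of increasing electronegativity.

Na, Mg, C, Cl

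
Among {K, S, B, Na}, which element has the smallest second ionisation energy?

Consider each +1 ion: K⁺ is the bare [Ar] core; S⁺ still has 5 valence electrons; B⁺ still has 2 valence electrons; Na⁺ is the bare [Ne] core.
Breaking into a closed-shell core is much more expensive than removing a leftover valence electron — K and Na have the largest IE_2 here.
Valence configurations: S⁺ [Ne]3s²3p³, B⁺ [He]2s².
Tabulated IE_2 (kJ/mol): K 3052, S 2252, B 2427, Na 4562.
So the second ionization energies run S < B < K < Na.

S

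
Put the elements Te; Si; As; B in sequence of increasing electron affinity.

B, As, Si, Te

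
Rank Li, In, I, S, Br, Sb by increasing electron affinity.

Li is in period 2, group 1; S is in period 3, group 16; Br is in period 4, group 17; In is in period 5, group 13; Sb is in period 5, group 15; I is in period 5, group 17.
Atoms with high Z_eff and room in the valence shell (especially the halogens) have the most exothermic electron affinities.
These span different periods and groups, so the two trends combine.
Li > In: the two effects oppose for this pair; the down-group effect wins (60 vs 29 kJ/mol).
Sb > Li: period and group pull opposite ways; the across-period shift dominates (103 vs 60 kJ/mol).
S > Sb: both effects reinforce here, so S is clearly the higher of the two.
I > S: period and group pull opposite ways; the across-period shift dominates (295 vs 200 kJ/mol).
Br > I: Br sits above I in group 17, so the down-group effect alone puts Br higher.
Approximate values (kJ/mol): Li 60, S 200, Br 325, In 29, Sb 103, I 295.
So from lowest to highest: In < Li < Sb < S < I < Br.

In < Li < Sb < S < I < Br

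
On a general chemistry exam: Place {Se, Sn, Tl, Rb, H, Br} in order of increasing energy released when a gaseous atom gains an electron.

H is in period 1, group 1; Se is in period 4, group 16; Br is in period 4, group 17; Rb is in period 5, group 1; Sn is in period 5, group 14; Tl is in period 6, group 13.
Atoms with high Z_eff and room in the valence shell (especially the halogens) have the most exothermic electron affinities.
These span different periods and groups, so the two trends combine.
Rb > Tl: the two effects oppose for this pair; the down-group effect wins (47 vs 19 kJ/mol).
H > Rb: H sits above Rb in group 1, so the down-group effect alone puts H higher.
Sn > H: the two effects oppose for this pair; the across-period effect wins (107 vs 73 kJ/mol).
Se > Sn: both effects reinforce here, so Se is clearly the higher of the two.
Br > Se: both are in period 4; the period trend gives Br the larger value.
Approximate values (kJ/mol): H 73, Se 195, Br 325, Rb 47, Sn 107, Tl 19.
So from lowest to highest: Tl < Rb < H < Sn < Se < Br.

Tl, Rb, H, Sn, Se, Br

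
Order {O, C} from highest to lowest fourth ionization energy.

After 3 electrons have been removed, what remains? O³⁺ still has 3 valence electrons; C³⁺ still has 1 valence electron.
All are still removing valence electrons, so compare the +3 ions as you would atoms: IE_4 generally rises across a period (higher Z_eff) and falls down a group (larger shell), subject to the usual subshell exceptions.
Valence configurations: O³⁺ [He]2s²2p¹, C³⁺ [He]2s¹.
Tabulated IE_4 (kJ/mol): O 7469, C 6223.
Overall IE_4 order: C < O.

O > C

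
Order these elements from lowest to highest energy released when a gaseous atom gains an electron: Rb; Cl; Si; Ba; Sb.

Ba < Rb < Sb < Si < Cl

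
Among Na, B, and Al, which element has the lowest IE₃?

Al

After 2 electrons have been removed, what remains? Na²⁺ is already 1 electron into the core; B²⁺ still has 1 valence electron; Al²⁺ still has 1 valence electron.
Core electrons are held far more tightly than valence electrons, so Na tops the IE_3 order.
Valence configurations: B²⁺ [He]2s¹, Al²⁺ [Ne]3s¹.
Tabulated IE_3 (kJ/mol): Na 6910, B 3660, Al 2745.
So the third ionization energies run Al < B < Na.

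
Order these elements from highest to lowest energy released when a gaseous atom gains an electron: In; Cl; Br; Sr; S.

Cl > Br > S > In > Sr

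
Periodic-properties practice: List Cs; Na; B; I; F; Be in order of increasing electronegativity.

Be is in period 2, group 2; B is in period 2, group 13; F is in period 2, group 17; Na is in period 3, group 1; I is in period 5, group 17; Cs is in period 6, group 1.
Atoms toward the upper right of the periodic table pull bonding electrons most strongly.
Here both period and group differ, so the two effects have to be weighed against each other.
Na > Cs: Na sits above Cs in group 1, so the down-group effect alone puts Na higher.
Be > Na: both effects reinforce here, so Be is clearly the higher of the two.
B > Be: both are in period 2; the period trend gives B the larger value.
I > B: the two effects oppose for this pair; the across-period effect wins (2.66 vs 2.04).
F > I: F sits above I in group 17, so the down-group effect alone puts F higher.
For reference (Pauling): Be 1.57, B 2.04, F 3.98, Na 0.93, I 2.66, Cs 0.79.
So from lowest to highest: Cs < Na < Be < B < I < F.

Cs < Na < Be < B < I < F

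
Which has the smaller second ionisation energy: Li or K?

The second ionization energy removes an electron from the +1 ion. For each element: Li⁺ is the bare [He] core; K⁺ is the bare [Ar] core.
All of these are removing an electron from a noble-gas core or deeper; the smaller core (lower principal quantum number) is held far more tightly, and within a period the higher nuclear charge binds the same core more tightly.
Tabulated IE_2 (kJ/mol): Li 7298, K 3052.
Overall IE_2 order: K < Li.

K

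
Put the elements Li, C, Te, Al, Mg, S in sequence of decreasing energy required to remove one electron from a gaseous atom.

Li is in period 2, group 1; C is in period 2, group 14; Mg is in period 3, group 2; Al is in period 3, group 13; S is in period 3, group 16; Te is in period 5, group 16.
Removing the outermost electron gets harder across a period and easier down a group.
Here both period and group differ, so the two effects have to be weighed against each other.
Al > Li: the two effects oppose for this pair; the across-period effect wins (578 vs 520 kJ/mol).
Mg > Al: this pair runs against the simple trend — see the exception note.
Te > Mg: period and group pull opposite ways; the across-period shift dominates (869 vs 738 kJ/mol).
S > Te: they share group 16; the group trend gives S the larger value.
C > S: period and group pull opposite ways; the down-group shift dominates (1086 vs 1000 kJ/mol).
Note the exception: Mg has a higher first ionization energy than Al, contrary to the simple trend — Al's single 3p electron is easier to remove than one from Mg's filled 3s².
For reference (kJ/mol): Li 520, C 1086, Mg 738, Al 578, S 1000, Te 869.
So from highest to lowest: C > S > Te > Mg > Al > Li.

C > S > Te > Mg > Al > Li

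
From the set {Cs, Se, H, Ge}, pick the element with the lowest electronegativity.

Cs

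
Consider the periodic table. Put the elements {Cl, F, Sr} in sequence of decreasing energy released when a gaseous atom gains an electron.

Cl, F, Sr

Atoms with high Z_eff and room in the valence shell (especially the halogens) have the most exothermic electron affinities.
Neither a single period nor a single group — weigh both effects.
F > Sr: relative to Sr, both the across-period and down-group shifts push F's electron affinity up.
Cl > F: this pair runs against the simple trend — see the exception note.
Note the exception: Cl has a higher electron affinity than F, contrary to the simple trend — F's small 2p subshell makes the incoming electron feel strong e⁻–e⁻ repulsion, so Cl actually releases more energy on gaining an electron.
For reference (kJ/mol): F 328, Cl 349, Sr 5.
So from highest to lowest: Cl > F > Sr.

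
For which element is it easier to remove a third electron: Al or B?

Al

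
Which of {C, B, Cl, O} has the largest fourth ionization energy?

Consider each +3 ion: C³⁺ still has 1 valence electron; B³⁺ is the bare [He] core; Cl³⁺ still has 4 valence electrons; O³⁺ still has 3 valence electrons.
Breaking into a closed-shell core is much more expensive than removing a leftover valence electron — B has the largest IE_4 here.
Valence configurations: C³⁺ [He]2s¹, Cl³⁺ [Ne]3s²3p², O³⁺ [He]2s²2p¹.
Tabulated IE_4 (kJ/mol): C 6223, B 25026, Cl 5159, O 7469.
Hence IE_4: Cl < C < O < B.

B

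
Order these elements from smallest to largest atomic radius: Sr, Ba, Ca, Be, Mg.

Be is in period 2, group 2; Mg is in period 3, group 2; Ca is in period 4, group 2; Sr is in period 5, group 2; Ba is in period 6, group 2.
Radius decreases left→right (rising Z_eff, same n) and increases top→bottom (higher n).
All are in group 2, so atomic radius increases down the group.
So from smallest to largest: Be < Mg < Ca < Sr < Ba.

Be < Mg < Ca < Sr < Ba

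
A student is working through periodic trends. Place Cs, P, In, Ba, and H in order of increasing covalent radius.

Radius decreases left→right (rising Z_eff, same n) and increases top→bottom (higher n).
Here both period and group differ, so the two effects have to be weighed against each other.
P > H: the two effects oppose for this pair; the down-group effect wins (111 vs 32 pm).
In > P: both effects reinforce here, so In is clearly the larger of the two.
Ba > In: both effects reinforce here, so Ba is clearly the larger of the two.
Cs > Ba: both are in period 6; the period trend gives Cs the larger value.
For reference (pm): H 32, P 111, In 142, Cs 232, Ba 196.
So from smallest to largest: H < P < In < Ba < Cs.

H < P < In < Ba < Cs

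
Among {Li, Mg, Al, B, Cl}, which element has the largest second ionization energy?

Li

After 1 electron has been removed, what remains? Li⁺ is the bare [He] core; Mg⁺ still has 1 valence electron; Al⁺ still has 2 valence electrons; B⁺ still has 2 valence electrons; Cl⁺ still has 6 valence electrons.
Pulling an electron out of a noble-gas core costs far more than removing a remaining valence electron, so Li sits at the high end of IE_2.
Valence configurations: Mg⁺ [Ne]3s¹, Al⁺ [Ne]3s², B⁺ [He]2s², Cl⁺ [Ne]3s²3p⁴.
Approximate IE_2 values (kJ/mol): Li 7298, Mg 1451, Al 1817, B 2427, Cl 2298.
Hence IE_2: Mg < Al < Cl < B < Li.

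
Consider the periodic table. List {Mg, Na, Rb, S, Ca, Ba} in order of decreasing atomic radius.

Rb > Ba > Ca > Na > Mg > S

Across a period the added protons contract the valence shell; down a group each new principal shell makes the atom larger.
Here both period and group differ, so the two effects have to be weighed against each other.
Mg > S: both are in period 3; the period trend gives Mg the larger value.
Na > Mg: Na lies to the left of Mg in period 3, so the across-period effect alone puts Na larger.
Ca > Na: the two effects oppose for this pair; the down-group effect wins (171 vs 155 pm).
Ba > Ca: they share group 2; the group trend gives Ba the larger value.
Rb > Ba: period and group pull opposite ways; the across-period shift dominates (210 vs 196 pm).
Approximate values (pm): Na 155, Mg 139, S 103, Ca 171, Rb 210, Ba 196.
So from largest to smallest: Rb > Ba > Ca > Na > Mg > S.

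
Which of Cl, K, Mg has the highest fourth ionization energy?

IE_4 is the cost of taking one more electron from the +3 cation: Cl³⁺ still has 4 valence electrons; K³⁺ is already 2 electrons into the core; Mg³⁺ is already 1 electron into the core.
Breaking into a closed-shell core is much more expensive than removing a leftover valence electron — K and Mg have the largest IE_4 here.
The numbers (kJ/mol): Cl 5159, K 5877, Mg 10543.
Hence IE_4: Cl < K < Mg.

Mg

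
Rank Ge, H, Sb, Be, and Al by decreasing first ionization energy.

H > Be > Sb > Ge > Al

H is in period 1, group 1; Be is in period 2, group 2; Al is in period 3, group 13; Ge is in period 4, group 14; Sb is in period 5, group 15.
IE₁ increases left→right with effective nuclear charge and decreases top→bottom as the valence shell moves farther out.
These sit on a diagonal, where the across-period and down-group effects partly cancel.
Ge > Al: the two effects oppose for this pair; the across-period effect wins (762 vs 578 kJ/mol).
Sb > Ge: the two effects oppose for this pair; the across-period effect wins (831 vs 762 kJ/mol).
Be > Sb: period and group pull opposite ways; the down-group shift dominates (900 vs 831 kJ/mol).
H > Be: the two effects oppose for this pair; the down-group effect wins (1312 vs 900 kJ/mol).
For reference (kJ/mol): H 1312, Be 900, Al 578, Ge 762, Sb 831.
So from highest to lowest: H > Be > Sb > Ge > Al.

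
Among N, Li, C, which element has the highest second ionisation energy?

Consider each +1 ion: N⁺ still has 4 valence electrons; Li⁺ is the bare [He] core; C⁺ still has 3 valence electrons.
Core electrons are held far more tightly than valence electrons, so Li tops the IE_2 order.
Valence configurations: N⁺ [He]2s²2p², C⁺ [He]2s²2p¹.
The numbers (kJ/mol): N 2856, Li 7298, C 2353.
Putting it together, IE_2: C < N < Li.

Li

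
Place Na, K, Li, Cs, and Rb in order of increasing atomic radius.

Li < Na < K < Rb < Cs

Li is in period 2, group 1; Na is in period 3, group 1; K is in period 4, group 1; Rb is in period 5, group 1; Cs is in period 6, group 1.
Atomic radius shrinks across a period as nuclear charge pulls the same shell inward, and grows down a group as new shells are added.
All are in group 1, so atomic radius increases down the group.
So from smallest to largest: Li < Na < K < Rb < Cs.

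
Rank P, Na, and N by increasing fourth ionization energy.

IE_4 is the cost of taking one more electron from the +3 cation: P³⁺ still has 2 valence electrons; Na³⁺ is already 2 electrons into the core; N³⁺ still has 2 valence electrons.
Breaking into a closed-shell core is much more expensive than removing a leftover valence electron — Na has the largest IE_4 here.
Valence configurations: P³⁺ [Ne]3s², N³⁺ [He]2s².
The numbers (kJ/mol): P 4964, Na 9543, N 7475.
Hence IE_4: P < N < Na.

P, N, Na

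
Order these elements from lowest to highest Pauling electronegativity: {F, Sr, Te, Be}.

Sr < Be < Te < F

Be is in period 2, group 2; F is in period 2, group 17; Sr is in period 5, group 2; Te is in period 5, group 16.
Atoms toward the upper right of the periodic table pull bonding electrons most strongly.
Here both period and group differ, so the two effects have to be weighed against each other.
Be > Sr: Be sits above Sr in group 2, so the down-group effect alone puts Be higher.
Te > Be: the two effects oppose for this pair; the across-period effect wins (2.10 vs 1.57).
F > Te: relative to Te, both the across-period and down-group shifts push F's electronegativity up.
Approximate values (Pauling): Be 1.57, F 3.98, Sr 0.95, Te 2.10.
So from lowest to highest: Sr < Be < Te < F.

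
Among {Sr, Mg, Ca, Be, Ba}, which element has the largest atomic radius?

Moving right in a period, electrons are added to the same shell under a stronger nuclear pull, so atoms get smaller; moving down, a new shell is opened and atoms get larger.
All are in group 2, so atomic radius increases down the group.
The largest atomic radius among these belongs to Ba.

Ba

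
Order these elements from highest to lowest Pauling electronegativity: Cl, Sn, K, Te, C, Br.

C is in period 2, group 14; Cl is in period 3, group 17; K is in period 4, group 1; Br is in period 4, group 17; Sn is in period 5, group 14; Te is in period 5, group 16.
Atoms toward the upper right of the periodic table pull bonding electrons most strongly.
Neither a single period nor a single group — weigh both effects.
Sn > K: the two effects oppose for this pair; the across-period effect wins (1.96 vs 0.82).
Te > Sn: Te lies to the right of Sn in period 5, so the across-period effect alone puts Te higher.
C > Te: the two effects oppose for this pair; the down-group effect wins (2.55 vs 2.10).
Br > C: the two effects oppose for this pair; the across-period effect wins (2.96 vs 2.55).
Cl > Br: they share group 17; the group trend gives Cl the larger value.
Tabulated electronegativity (Pauling): C 2.55, Cl 3.16, K 0.82, Br 2.96, Sn 1.96, Te 2.10.
So from highest to lowest: Cl > Br > C > Te > Sn > K.

Cl > Br > C > Te > Sn > K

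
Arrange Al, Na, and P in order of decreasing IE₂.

IE_2 is the cost of taking one more electron from the +1 cation: Al⁺ still has 2 valence electrons; Na⁺ is the bare [Ne] core; P⁺ still has 4 valence electrons.
Core electrons are held far more tightly than valence electrons, so Na tops the IE_2 order.
Valence configurations: Al⁺ [Ne]3s², P⁺ [Ne]3s²3p².
Tabulated IE_2 (kJ/mol): Al 1817, Na 4562, P 1907.
Hence IE_2: Al < P < Na.

Na > P > Al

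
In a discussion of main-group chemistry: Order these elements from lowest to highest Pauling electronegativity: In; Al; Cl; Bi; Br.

Al < In < Bi < Br < Cl

Al is in period 3, group 13; Cl is in period 3, group 17; Br is in period 4, group 17; In is in period 5, group 13; Bi is in period 6, group 15.
Electronegativity increases across a period and decreases down a group, tracking effective nuclear charge and atomic size.
Here both period and group differ, so the two effects have to be weighed against each other.
In > Al: this pair runs against the simple trend — see the exception note.
Bi > In: the two effects oppose for this pair; the across-period effect wins (2.02 vs 1.78).
Br > Bi: both effects reinforce here, so Br is clearly the higher of the two.
Cl > Br: they share group 17; the group trend gives Cl the larger value.
Note the exception: In has a higher electronegativity than Al, contrary to the simple trend — poor shielding by filled d (and f) subshells raises the heavier element's effective nuclear charge more than the simple down-group trend predicts.
Approximate values (Pauling): Al 1.61, Cl 3.16, Br 2.96, In 1.78, Bi 2.02.
So from lowest to highest: Al < In < Bi < Br < Cl.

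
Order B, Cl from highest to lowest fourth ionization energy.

B > Cl

IE_4 is the cost of taking one more electron from the +3 cation: B³⁺ is the bare [He] core; Cl³⁺ still has 4 valence electrons.
Core electrons are held far more tightly than valence electrons, so B tops the IE_4 order.
Tabulated IE_4 (kJ/mol): B 25026, Cl 5159.
So the fourth ionization energies run Cl < B.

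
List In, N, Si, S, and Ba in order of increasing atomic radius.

N, S, Si, In, Ba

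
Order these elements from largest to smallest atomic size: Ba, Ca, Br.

Ba, Ca, Br

Ca is in period 4, group 2; Br is in period 4, group 17; Ba is in period 6, group 2.
Moving right in a period, electrons are added to the same shell under a stronger nuclear pull, so atoms get smaller; moving down, a new shell is opened and atoms get larger.
These span different periods and groups, so the two trends combine.
Ca > Br: both are in period 4; the period trend gives Ca the larger value.
Ba > Ca: they share group 2; the group trend gives Ba the larger value.
Approximate values (pm): Ca 171, Br 114, Ba 196.
So from largest to smallest: Ba > Ca > Br.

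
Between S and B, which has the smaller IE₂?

IE_2 is the cost of taking one more electron from the +1 cation: S⁺ still has 5 valence electrons; B⁺ still has 2 valence electrons.
All are still removing valence electrons, so compare the +1 ions as you would atoms: IE_2 generally rises across a period (higher Z_eff) and falls down a group (larger shell), subject to the usual subshell exceptions.
Valence configurations: S⁺ [Ne]3s²3p³, B⁺ [He]2s².
Approximate IE_2 values (kJ/mol): S 2252, B 2427.
Putting it together, IE_2: S < B.

S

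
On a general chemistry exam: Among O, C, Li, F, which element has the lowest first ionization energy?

Across a period the outer electron is held more tightly (higher IE₁); down a group it sits in a higher shell, more shielded, and comes off more easily.
All lie in period 2, so first ionization energy increases left to right.
The lowest first ionization energy among these belongs to Li.

Li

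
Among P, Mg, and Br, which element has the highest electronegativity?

Br

Mg is in period 3, group 2; P is in period 3, group 15; Br is in period 4, group 17.
Electronegativity increases across a period and decreases down a group, tracking effective nuclear charge and atomic size.
Here both period and group differ, so the two effects have to be weighed against each other.
P > Mg: both are in period 3; the period trend gives P the larger value.
Br > P: period and group pull opposite ways; the across-period shift dominates (2.96 vs 2.19).
For reference (Pauling): Mg 1.31, P 2.19, Br 2.96.
The highest electronegativity among these belongs to Br.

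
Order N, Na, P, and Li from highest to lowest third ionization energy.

Li, Na, N, P

Consider each +2 ion: N²⁺ still has 3 valence electrons; Na²⁺ is already 1 electron into the core; P²⁺ still has 3 valence electrons; Li²⁺ is already 1 electron into the core.
Core electrons are held far more tightly than valence electrons, so Na and Li top the IE_3 order.
Valence configurations: N²⁺ [He]2s²2p¹, P²⁺ [Ne]3s²3p¹.
Tabulated IE_3 (kJ/mol): N 4578, Na 6910, P 2914, Li 11815.
So the third ionization energies run P < N < Na < Li.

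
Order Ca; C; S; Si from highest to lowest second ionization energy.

C, S, Si, Ca

IE_2 is the cost of taking one more electron from the +1 cation: Ca⁺ still has 1 valence electron; C⁺ still has 3 valence electrons; S⁺ still has 5 valence electrons; Si⁺ still has 3 valence electrons.
All are still removing valence electrons, so compare the +1 ions as you would atoms: IE_2 generally rises across a period (higher Z_eff) and falls down a group (larger shell), subject to the usual subshell exceptions.
Valence configurations: Ca⁺ [Ar]4s¹, C⁺ [He]2s²2p¹, S⁺ [Ne]3s²3p³, Si⁺ [Ne]3s²3p¹.
Tabulated IE_2 (kJ/mol): Ca 1145, C 2353, S 2252, Si 1577.
Hence IE_2: Ca < Si < S < C.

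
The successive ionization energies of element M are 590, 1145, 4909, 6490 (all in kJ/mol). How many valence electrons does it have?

Look for the largest jump between consecutive ionization energies: IE3/IE2 ≈ 4.3, far larger than any earlier ratio.
That jump marks the point where a core electron is being removed. So the atom has 2 valence electrons.

2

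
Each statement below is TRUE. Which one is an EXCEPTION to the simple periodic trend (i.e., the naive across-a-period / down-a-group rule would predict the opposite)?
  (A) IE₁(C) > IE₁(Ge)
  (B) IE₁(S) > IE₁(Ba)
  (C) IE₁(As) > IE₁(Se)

(C)

The general trend: first ionization energy increases across a period and decreases down a group.
(A) C (period 2, group 14) vs Ge (period 4, group 14): the stated order agrees with the simple trend.
(B) S (period 3, group 16) vs Ba (period 6, group 2): the stated order agrees with the simple trend.
(C) As (period 4, group 15) vs Se (period 4, group 16): the stated order contradicts the simple trend.
The exception is (C): Se (4p⁴) ionizes more easily than half-filled As (4p³).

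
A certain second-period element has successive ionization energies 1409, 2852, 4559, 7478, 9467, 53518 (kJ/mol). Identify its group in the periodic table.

Group 15

Look for the largest jump between consecutive ionization energies: IE6/IE5 ≈ 5.7, far larger than any earlier ratio.
That jump marks the point where a core electron is being removed. So the atom has 5 valence electrons.
A main-group element with 5 valence electrons is in group 15.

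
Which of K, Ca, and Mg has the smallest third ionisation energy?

After 2 electrons have been removed, what remains? K²⁺ is already 1 electron into the core; Ca²⁺ is the bare [Ar] core; Mg²⁺ is the bare [Ne] core.
All of these are removing an electron from a noble-gas core or deeper; the smaller core (lower principal quantum number) is held far more tightly, and within a period the higher nuclear charge binds the same core more tightly.
The numbers (kJ/mol): K 4420, Ca 4912, Mg 7733.
Overall IE_3 order: K < Ca < Mg.

K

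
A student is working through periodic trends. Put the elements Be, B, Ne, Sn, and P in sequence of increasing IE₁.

Sn < B < Be < P < Ne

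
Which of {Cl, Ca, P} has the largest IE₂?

After 1 electron has been removed, what remains? Cl⁺ still has 6 valence electrons; Ca⁺ still has 1 valence electron; P⁺ still has 4 valence electrons.
All are still removing valence electrons, so compare the +1 ions as you would atoms: IE_2 generally rises across a period (higher Z_eff) and falls down a group (larger shell), subject to the usual subshell exceptions.
Valence configurations: Cl⁺ [Ne]3s²3p⁴, Ca⁺ [Ar]4s¹, P⁺ [Ne]3s²3p².
Tabulated IE_2 (kJ/mol): Cl 2298, Ca 1145, P 1907.
So the second ionization energies run Ca < P < Cl.

Cl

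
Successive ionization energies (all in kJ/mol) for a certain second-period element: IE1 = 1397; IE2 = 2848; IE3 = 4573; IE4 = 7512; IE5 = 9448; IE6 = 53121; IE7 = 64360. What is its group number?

Group 15

Look for the largest jump between consecutive ionization energies: IE6/IE5 ≈ 5.6, far larger than any earlier ratio.
That jump marks the point where a core electron is being removed. So the atom has 5 valence electrons.
A main-group element with 5 valence electrons is in group 15.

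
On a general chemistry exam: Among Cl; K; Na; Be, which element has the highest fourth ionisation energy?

Be

After 3 electrons have been removed, what remains? Cl³⁺ still has 4 valence electrons; K³⁺ is already 2 electrons into the core; Na³⁺ is already 2 electrons into the core; Be³⁺ is already 1 electron into the core.
Breaking into a closed-shell core is much more expensive than removing a leftover valence electron — K, Na and Be have the largest IE_4 here.
Tabulated IE_4 (kJ/mol): Cl 5159, K 5877, Na 9543, Be 21007.
Overall IE_4 order: Cl < K < Na < Be.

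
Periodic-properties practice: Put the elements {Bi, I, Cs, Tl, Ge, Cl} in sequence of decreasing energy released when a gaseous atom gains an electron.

Atoms with high Z_eff and room in the valence shell (especially the halogens) have the most exothermic electron affinities.
Here both period and group differ, so the two effects have to be weighed against each other.
Cs > Tl: this pair runs against the simple trend — see the exception note.
Bi > Cs: Bi lies to the right of Cs in period 6, so the across-period effect alone puts Bi higher.
Ge > Bi: period and group pull opposite ways; the down-group shift dominates (119 vs 91 kJ/mol).
I > Ge: the two effects oppose for this pair; the across-period effect wins (295 vs 119 kJ/mol).
Cl > I: they share group 17; the group trend gives Cl the larger value.
Note the exception: Cs has a higher electron affinity than Tl, contrary to the simple trend — Tl's ns²np¹ configuration gives only a small electron affinity — the sparsely filled np subshell binds an added electron weakly.
Tabulated electron affinity (kJ/mol): Cl 349, Ge 119, I 295, Cs 46, Tl 19, Bi 91.
So from highest to lowest: Cl > I > Ge > Bi > Cs > Tl.

Cl > I > Ge > Bi > Cs > Tl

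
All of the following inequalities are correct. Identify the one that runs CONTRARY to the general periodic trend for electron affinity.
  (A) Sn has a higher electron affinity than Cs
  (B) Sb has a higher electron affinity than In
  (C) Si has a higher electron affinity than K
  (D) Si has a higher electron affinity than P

The general trend: electron affinity increases across a period and decreases down a group.
(A) Sn (period 5, group 14) vs Cs (period 6, group 1): the stated order agrees with the simple trend.
(B) Sb (period 5, group 15) vs In (period 5, group 13): the stated order agrees with the simple trend.
(C) Si (period 3, group 14) vs K (period 4, group 1): the stated order agrees with the simple trend.
(D) Si (period 3, group 14) vs P (period 3, group 15): the stated order contradicts the simple trend.
The exception is (D): adding an electron to P's half-filled 3p³ is unfavourable, so Si (3p²) has the more exothermic EA.

(D)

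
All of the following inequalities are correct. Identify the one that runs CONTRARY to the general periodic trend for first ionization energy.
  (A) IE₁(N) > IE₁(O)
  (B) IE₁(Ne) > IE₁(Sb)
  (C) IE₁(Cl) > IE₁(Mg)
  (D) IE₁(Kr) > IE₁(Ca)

(A)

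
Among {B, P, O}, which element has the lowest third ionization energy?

IE_3 is the cost of taking one more electron from the +2 cation: B²⁺ still has 1 valence electron; P²⁺ still has 3 valence electrons; O²⁺ still has 4 valence electrons.
All are still removing valence electrons, so compare the +2 ions as you would atoms: IE_3 generally rises across a period (higher Z_eff) and falls down a group (larger shell), subject to the usual subshell exceptions.
Valence configurations: B²⁺ [He]2s¹, P²⁺ [Ne]3s²3p¹, O²⁺ [He]2s²2p².
The numbers (kJ/mol): B 3660, P 2914, O 5300.
So the third ionization energies run P < B < O.

P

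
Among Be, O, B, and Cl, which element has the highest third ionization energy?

Be

Consider each +2 ion: Be²⁺ is the bare [He] core; O²⁺ still has 4 valence electrons; B²⁺ still has 1 valence electron; Cl²⁺ still has 5 valence electrons.
Pulling an electron out of a noble-gas core costs far more than removing a remaining valence electron, so Be sits at the high end of IE_3.
Valence configurations: O²⁺ [He]2s²2p², B²⁺ [He]2s¹, Cl²⁺ [Ne]3s²3p³.
The numbers (kJ/mol): Be 14849, O 5300, B 3660, Cl 3822.
Putting it together, IE_3: B < Cl < O < Be.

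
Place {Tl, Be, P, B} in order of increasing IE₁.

Be is in period 2, group 2; B is in period 2, group 13; P is in period 3, group 15; Tl is in period 6, group 13.
Removing the outermost electron gets harder across a period and easier down a group.
These span different periods and groups, so the two trends combine.
B > Tl: they share group 13; the group trend gives B the larger value.
Be > B: this pair runs against the simple trend — see the exception note.
P > Be: period and group pull opposite ways; the across-period shift dominates (1012 vs 900 kJ/mol).
Note the exception: Be has a higher first ionization energy than B, contrary to the simple trend — removing B's lone 2p electron is easier than breaking Be's filled 2s².
Tabulated first ionization energy (kJ/mol): Be 900, B 801, P 1012, Tl 589.
So from lowest to highest: Tl < B < Be < P.

Tl, B, Be, P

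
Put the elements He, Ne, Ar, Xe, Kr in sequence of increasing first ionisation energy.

He is in period 1, group 18; Ne is in period 2, group 18; Ar is in period 3, group 18; Kr is in period 4, group 18; Xe is in period 5, group 18.
IE₁ increases left→right with effective nuclear charge and decreases top→bottom as the valence shell moves farther out.
All are in group 18, so first ionization energy increases up the group.
So from lowest to highest: Xe < Kr < Ar < Ne < He.

Xe < Kr < Ar < Ne < He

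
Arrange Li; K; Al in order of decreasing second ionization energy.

Li > K > Al

After 1 electron has been removed, what remains? Li⁺ is the bare [He] core; K⁺ is the bare [Ar] core; Al⁺ still has 2 valence electrons.
Breaking into a closed-shell core is much more expensive than removing a leftover valence electron — K and Li have the largest IE_2 here.
Approximate IE_2 values (kJ/mol): Li 7298, K 3052, Al 1817.
Overall IE_2 order: Al < K < Li.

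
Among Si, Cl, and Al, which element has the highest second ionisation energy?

Cl

After 1 electron has been removed, what remains? Si⁺ still has 3 valence electrons; Cl⁺ still has 6 valence electrons; Al⁺ still has 2 valence electrons.
All are still removing valence electrons, so compare the +1 ions as you would atoms: IE_2 generally rises across a period (higher Z_eff) and falls down a group (larger shell), subject to the usual subshell exceptions.
Valence configurations: Si⁺ [Ne]3s²3p¹, Cl⁺ [Ne]3s²3p⁴, Al⁺ [Ne]3s².
Si⁺ loses a lone 3p electron whereas Al⁺ must break into a filled 3s² pair, so IE_2(Al) > IE_2(Si) even though Si has the higher nuclear charge.
The numbers (kJ/mol): Si 1577, Cl 2298, Al 1817.
Putting it together, IE_2: Si < Al < Cl.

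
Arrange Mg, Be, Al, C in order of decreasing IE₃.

The third ionization energy removes an electron from the +2 ion. For each element: Mg²⁺ is the bare [Ne] core; Be²⁺ is the bare [He] core; Al²⁺ still has 1 valence electron; C²⁺ still has 2 valence electrons.
Pulling an electron out of a noble-gas core costs far more than removing a remaining valence electron, so Mg and Be sit at the high end of IE_3.
Valence configurations: Al²⁺ [Ne]3s¹, C²⁺ [He]2s².
The numbers (kJ/mol): Mg 7733, Be 14849, Al 2745, C 4620.
So the third ionization energies run Al < C < Mg < Be.

Be, Mg, C, Al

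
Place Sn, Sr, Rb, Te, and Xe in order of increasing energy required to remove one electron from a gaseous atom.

Rb < Sr < Sn < Te < Xe

IE₁ increases left→right with effective nuclear charge and decreases top→bottom as the valence shell moves farther out.
All lie in period 5, so first ionization energy increases left to right.
So from lowest to highest: Rb < Sr < Sn < Te < Xe.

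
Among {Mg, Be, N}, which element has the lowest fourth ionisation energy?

Consider each +3 ion: Mg³⁺ is already 1 electron into the core; Be³⁺ is already 1 electron into the core; N³⁺ still has 2 valence electrons.
Pulling an electron out of a noble-gas core costs far more than removing a remaining valence electron, so Mg and Be sit at the high end of IE_4.
Tabulated IE_4 (kJ/mol): Mg 10543, Be 21007, N 7475.
Putting it together, IE_4: N < Mg < Be.

N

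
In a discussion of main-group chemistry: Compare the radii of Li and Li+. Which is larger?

Forming Li+ removes 1 electron from Li. Fewer electrons for the same nuclear charge means less shielding and a higher Z_eff on the remaining electrons, and for main-group metals the entire outer shell is lost.
A cation is smaller than its parent atom: Li+ < Li.

Li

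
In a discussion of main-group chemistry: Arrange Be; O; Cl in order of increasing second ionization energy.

IE_2 is the cost of taking one more electron from the +1 cation: Be⁺ still has 1 valence electron; O⁺ still has 5 valence electrons; Cl⁺ still has 6 valence electrons.
All are still removing valence electrons, so compare the +1 ions as you would atoms: IE_2 generally rises across a period (higher Z_eff) and falls down a group (larger shell), subject to the usual subshell exceptions.
Valence configurations: Be⁺ [He]2s¹, O⁺ [He]2s²2p³, Cl⁺ [Ne]3s²3p⁴.
Approximate IE_2 values (kJ/mol): Be 1757, O 3388, Cl 2298.
Putting it together, IE_2: Be < Cl < O.

Be < Cl < O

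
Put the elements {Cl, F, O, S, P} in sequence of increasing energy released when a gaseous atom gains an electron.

P, O, S, F, Cl

O is in period 2, group 16; F is in period 2, group 17; P is in period 3, group 15; S is in period 3, group 16; Cl is in period 3, group 17.
Atoms with high Z_eff and room in the valence shell (especially the halogens) have the most exothermic electron affinities.
Here both period and group differ, so the two effects have to be weighed against each other.
O > P: both effects reinforce here, so O is clearly the higher of the two.
S > O: this pair runs against the simple trend — see the exception note.
F > S: relative to S, both the across-period and down-group shifts push F's electron affinity up.
Cl > F: this pair runs against the simple trend — see the exception note.
Note the exception: S has a higher electron affinity than O, contrary to the simple trend — the compact 2p subshell of O repels the added electron more than S's larger 3p does.
Note the exception: Cl has a higher electron affinity than F, contrary to the simple trend — F's small 2p subshell makes the incoming electron feel strong e⁻–e⁻ repulsion, so Cl actually releases more energy on gaining an electron.
Tabulated electron affinity (kJ/mol): O 141, F 328, P 72, S 200, Cl 349.
So from lowest to highest: P < O < S < F < Cl.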